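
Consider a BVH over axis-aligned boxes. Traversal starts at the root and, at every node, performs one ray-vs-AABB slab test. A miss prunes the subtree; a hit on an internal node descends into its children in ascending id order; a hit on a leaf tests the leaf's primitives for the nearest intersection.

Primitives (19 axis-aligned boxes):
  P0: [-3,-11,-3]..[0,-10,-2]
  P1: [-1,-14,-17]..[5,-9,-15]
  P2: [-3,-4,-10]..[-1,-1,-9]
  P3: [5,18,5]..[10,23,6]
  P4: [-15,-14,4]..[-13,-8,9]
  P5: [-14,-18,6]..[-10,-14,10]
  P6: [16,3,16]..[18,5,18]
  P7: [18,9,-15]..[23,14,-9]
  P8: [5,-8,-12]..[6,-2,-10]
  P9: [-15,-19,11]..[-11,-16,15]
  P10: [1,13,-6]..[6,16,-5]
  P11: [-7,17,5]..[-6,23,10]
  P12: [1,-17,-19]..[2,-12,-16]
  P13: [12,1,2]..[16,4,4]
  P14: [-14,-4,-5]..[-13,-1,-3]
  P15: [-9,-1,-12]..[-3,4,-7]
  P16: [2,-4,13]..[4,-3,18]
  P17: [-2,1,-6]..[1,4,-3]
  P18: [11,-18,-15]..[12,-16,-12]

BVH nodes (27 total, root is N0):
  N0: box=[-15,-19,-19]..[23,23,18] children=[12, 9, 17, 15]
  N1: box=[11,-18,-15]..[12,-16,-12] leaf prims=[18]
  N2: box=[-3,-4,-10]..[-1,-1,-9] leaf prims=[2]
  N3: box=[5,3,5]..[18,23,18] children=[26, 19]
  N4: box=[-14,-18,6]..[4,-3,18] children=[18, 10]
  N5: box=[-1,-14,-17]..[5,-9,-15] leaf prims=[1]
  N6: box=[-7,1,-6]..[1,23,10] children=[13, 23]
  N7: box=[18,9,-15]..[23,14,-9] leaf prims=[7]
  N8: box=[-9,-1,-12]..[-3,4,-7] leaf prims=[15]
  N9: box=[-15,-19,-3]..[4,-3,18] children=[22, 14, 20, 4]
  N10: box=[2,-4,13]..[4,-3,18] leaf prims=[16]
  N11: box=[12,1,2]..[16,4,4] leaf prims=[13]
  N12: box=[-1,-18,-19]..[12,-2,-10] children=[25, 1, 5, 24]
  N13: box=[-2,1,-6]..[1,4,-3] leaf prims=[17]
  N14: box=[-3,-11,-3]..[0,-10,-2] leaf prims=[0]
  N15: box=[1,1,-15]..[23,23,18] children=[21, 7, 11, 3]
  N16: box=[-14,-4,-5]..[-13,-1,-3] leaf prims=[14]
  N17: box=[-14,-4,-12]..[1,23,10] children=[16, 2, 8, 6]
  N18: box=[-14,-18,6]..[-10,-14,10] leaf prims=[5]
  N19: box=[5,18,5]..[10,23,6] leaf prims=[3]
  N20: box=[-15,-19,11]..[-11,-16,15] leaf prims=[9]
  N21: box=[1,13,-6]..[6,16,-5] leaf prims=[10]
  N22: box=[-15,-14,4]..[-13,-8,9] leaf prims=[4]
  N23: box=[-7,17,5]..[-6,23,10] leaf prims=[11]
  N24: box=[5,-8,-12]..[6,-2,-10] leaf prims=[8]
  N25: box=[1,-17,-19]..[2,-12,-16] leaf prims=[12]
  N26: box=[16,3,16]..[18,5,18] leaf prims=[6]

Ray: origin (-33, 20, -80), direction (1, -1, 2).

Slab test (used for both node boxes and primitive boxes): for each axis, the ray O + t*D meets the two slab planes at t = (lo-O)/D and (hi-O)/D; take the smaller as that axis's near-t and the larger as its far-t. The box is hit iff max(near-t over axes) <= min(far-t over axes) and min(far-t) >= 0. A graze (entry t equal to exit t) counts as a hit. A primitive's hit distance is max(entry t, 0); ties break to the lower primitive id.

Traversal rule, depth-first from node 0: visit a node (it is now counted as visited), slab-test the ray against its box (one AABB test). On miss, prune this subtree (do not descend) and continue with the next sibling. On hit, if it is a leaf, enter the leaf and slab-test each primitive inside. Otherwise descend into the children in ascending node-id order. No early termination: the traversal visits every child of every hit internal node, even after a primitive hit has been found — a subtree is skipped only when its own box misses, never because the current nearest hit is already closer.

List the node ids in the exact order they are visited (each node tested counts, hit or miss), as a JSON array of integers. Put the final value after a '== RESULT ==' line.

Trace the traversal:
N0 x:[18,56] y:[-3,39] z:[61/2,49] -> hit [61/2,39], descend [9, 12, 15, 17]
  N9 x:[18,37] y:[23,39] z:[77/2,49] -> miss, prune
  N12 x:[32,45] y:[22,38] z:[61/2,35] -> hit [32,35], descend [1, 5, 24, 25]
    N1 x:[44,45] y:[36,38] z:[65/2,34] -> miss, prune
    N5 x:[32,38] y:[29,34] z:[63/2,65/2] -> hit [32,65/2] leaf, test {P1@t=32}
    N24 x:[38,39] y:[22,28] z:[34,35] -> miss, prune
    N25 x:[34,35] y:[32,37] z:[61/2,32] -> miss, prune
  N15 x:[34,56] y:[-3,19] z:[65/2,49] -> miss, prune
  N17 x:[19,34] y:[-3,24] z:[34,45] -> miss, prune

Summary -> nodes [0, 9, 12, 1, 5, 24, 25, 15, 17]; box-tests=9; leaf-entries=1; first=P1

== RESULT ==
[0, 9, 12, 1, 5, 24, 25, 15, 17]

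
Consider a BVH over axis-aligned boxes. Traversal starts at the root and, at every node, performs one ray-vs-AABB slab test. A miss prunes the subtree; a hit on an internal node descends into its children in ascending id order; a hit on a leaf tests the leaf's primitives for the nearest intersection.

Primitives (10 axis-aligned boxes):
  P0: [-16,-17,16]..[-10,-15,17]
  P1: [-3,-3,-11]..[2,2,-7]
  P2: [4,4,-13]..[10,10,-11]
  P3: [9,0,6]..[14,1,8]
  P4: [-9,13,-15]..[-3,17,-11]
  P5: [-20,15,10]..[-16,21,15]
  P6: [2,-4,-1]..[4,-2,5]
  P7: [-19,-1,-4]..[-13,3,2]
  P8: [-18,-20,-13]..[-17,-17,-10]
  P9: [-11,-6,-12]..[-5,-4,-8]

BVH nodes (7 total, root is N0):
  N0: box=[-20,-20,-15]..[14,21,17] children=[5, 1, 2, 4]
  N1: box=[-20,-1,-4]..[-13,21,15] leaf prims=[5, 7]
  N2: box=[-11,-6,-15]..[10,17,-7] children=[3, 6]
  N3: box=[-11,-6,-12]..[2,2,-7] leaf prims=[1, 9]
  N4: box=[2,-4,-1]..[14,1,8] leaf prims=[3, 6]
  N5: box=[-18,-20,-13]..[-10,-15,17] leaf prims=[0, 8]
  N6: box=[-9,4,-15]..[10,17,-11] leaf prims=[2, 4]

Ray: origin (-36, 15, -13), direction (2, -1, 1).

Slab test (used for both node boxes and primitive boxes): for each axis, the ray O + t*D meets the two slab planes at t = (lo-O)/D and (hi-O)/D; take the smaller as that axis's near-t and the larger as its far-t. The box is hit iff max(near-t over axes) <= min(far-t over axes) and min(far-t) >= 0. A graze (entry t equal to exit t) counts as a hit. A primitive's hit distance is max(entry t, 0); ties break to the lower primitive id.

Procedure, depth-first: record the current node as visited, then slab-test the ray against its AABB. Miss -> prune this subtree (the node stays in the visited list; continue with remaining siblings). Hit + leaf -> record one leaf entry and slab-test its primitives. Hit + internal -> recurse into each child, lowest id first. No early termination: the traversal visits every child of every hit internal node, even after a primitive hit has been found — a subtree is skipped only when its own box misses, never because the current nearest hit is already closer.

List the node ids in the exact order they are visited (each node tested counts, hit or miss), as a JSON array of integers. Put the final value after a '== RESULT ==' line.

Traverse from the root:
N0 x:[8,25] y:[-6,35] z:[-2,30] -> hit [8,25], descend [1, 2, 4, 5]
  N1 x:[8,23/2] y:[-6,16] z:[9,28] -> hit [9,23/2] leaf, test {P5(miss), P7(miss)}
  N2 x:[25/2,23] y:[-2,21] z:[-2,6] -> miss, prune
  N4 x:[19,25] y:[14,19] z:[12,21] -> hit [19,19] leaf, test {P3(miss), P6(miss)}
  N5 x:[9,13] y:[30,35] z:[0,30] -> miss, prune

Summary -> nodes [0, 1, 2, 4, 5]; box-tests=5; leaf-entries=2; first=miss

== RESULT ==
[0, 1, 2, 4, 5]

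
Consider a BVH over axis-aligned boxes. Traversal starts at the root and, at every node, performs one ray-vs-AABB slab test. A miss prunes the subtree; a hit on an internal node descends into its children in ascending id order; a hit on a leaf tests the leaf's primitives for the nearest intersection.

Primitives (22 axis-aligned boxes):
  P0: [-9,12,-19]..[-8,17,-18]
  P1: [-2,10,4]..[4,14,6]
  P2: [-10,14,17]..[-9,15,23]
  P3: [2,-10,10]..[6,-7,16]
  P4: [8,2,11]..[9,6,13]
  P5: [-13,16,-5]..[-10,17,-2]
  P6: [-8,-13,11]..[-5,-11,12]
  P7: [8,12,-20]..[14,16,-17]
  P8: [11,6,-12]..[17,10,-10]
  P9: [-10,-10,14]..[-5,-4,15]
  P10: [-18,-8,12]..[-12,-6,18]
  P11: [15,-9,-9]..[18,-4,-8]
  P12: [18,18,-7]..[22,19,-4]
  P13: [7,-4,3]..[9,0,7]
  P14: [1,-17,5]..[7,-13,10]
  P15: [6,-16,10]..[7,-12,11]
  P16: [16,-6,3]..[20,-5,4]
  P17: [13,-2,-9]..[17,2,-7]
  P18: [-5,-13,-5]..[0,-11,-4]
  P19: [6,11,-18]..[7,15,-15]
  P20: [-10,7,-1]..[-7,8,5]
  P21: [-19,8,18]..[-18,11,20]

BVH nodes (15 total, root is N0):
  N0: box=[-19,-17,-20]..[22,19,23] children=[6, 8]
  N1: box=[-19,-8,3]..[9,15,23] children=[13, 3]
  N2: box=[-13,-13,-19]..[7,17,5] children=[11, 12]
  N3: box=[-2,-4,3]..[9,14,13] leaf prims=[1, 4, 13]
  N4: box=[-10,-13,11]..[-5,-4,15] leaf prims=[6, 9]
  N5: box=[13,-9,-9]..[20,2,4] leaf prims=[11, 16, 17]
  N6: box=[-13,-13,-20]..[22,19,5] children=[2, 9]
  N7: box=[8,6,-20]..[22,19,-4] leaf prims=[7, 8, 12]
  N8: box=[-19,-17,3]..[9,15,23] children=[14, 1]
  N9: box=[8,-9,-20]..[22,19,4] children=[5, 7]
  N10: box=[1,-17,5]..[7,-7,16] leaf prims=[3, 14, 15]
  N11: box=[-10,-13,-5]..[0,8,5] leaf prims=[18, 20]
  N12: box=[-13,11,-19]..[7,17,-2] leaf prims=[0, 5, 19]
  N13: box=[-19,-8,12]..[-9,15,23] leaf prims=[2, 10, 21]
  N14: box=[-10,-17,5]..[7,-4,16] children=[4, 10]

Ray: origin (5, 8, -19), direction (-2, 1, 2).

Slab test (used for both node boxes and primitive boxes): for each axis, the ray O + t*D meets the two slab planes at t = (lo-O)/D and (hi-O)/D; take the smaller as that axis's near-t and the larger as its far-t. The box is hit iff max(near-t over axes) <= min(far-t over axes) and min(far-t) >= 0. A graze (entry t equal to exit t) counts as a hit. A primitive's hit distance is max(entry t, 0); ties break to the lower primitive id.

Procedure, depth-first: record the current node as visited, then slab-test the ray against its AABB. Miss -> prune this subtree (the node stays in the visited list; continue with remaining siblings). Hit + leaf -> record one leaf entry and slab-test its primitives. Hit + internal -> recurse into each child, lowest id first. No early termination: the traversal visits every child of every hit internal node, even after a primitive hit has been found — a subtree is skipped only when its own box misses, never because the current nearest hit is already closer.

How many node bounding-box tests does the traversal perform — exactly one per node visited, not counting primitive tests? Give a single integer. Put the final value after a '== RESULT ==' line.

Traverse from the root:
N0 x:[-17/2,12] y:[-25,11] z:[-1/2,21] -> hit [-1/2,11], descend [6, 8]
  N6 x:[-17/2,9] y:[-21,11] z:[-1/2,12] -> hit [-1/2,9], descend [2, 9]
    N2 x:[-1,9] y:[-21,9] z:[0,12] -> hit [0,9], descend [11, 12]
      N11 x:[5/2,15/2] y:[-21,0] z:[7,12] -> miss, prune
      N12 x:[-1,9] y:[3,9] z:[0,17/2] -> hit [3,17/2] leaf, test {P0(miss), P5@t=8, P19(miss)}
    N9 x:[-17/2,-3/2] y:[-17,11] z:[-1/2,23/2] -> miss, prune
  N8 x:[-2,12] y:[-25,7] z:[11,21] -> miss, prune

7 AABB tests over nodes [0, 6, 2, 11, 12, 9, 8]; 1 leaf entered; closest P5.

== RESULT ==
7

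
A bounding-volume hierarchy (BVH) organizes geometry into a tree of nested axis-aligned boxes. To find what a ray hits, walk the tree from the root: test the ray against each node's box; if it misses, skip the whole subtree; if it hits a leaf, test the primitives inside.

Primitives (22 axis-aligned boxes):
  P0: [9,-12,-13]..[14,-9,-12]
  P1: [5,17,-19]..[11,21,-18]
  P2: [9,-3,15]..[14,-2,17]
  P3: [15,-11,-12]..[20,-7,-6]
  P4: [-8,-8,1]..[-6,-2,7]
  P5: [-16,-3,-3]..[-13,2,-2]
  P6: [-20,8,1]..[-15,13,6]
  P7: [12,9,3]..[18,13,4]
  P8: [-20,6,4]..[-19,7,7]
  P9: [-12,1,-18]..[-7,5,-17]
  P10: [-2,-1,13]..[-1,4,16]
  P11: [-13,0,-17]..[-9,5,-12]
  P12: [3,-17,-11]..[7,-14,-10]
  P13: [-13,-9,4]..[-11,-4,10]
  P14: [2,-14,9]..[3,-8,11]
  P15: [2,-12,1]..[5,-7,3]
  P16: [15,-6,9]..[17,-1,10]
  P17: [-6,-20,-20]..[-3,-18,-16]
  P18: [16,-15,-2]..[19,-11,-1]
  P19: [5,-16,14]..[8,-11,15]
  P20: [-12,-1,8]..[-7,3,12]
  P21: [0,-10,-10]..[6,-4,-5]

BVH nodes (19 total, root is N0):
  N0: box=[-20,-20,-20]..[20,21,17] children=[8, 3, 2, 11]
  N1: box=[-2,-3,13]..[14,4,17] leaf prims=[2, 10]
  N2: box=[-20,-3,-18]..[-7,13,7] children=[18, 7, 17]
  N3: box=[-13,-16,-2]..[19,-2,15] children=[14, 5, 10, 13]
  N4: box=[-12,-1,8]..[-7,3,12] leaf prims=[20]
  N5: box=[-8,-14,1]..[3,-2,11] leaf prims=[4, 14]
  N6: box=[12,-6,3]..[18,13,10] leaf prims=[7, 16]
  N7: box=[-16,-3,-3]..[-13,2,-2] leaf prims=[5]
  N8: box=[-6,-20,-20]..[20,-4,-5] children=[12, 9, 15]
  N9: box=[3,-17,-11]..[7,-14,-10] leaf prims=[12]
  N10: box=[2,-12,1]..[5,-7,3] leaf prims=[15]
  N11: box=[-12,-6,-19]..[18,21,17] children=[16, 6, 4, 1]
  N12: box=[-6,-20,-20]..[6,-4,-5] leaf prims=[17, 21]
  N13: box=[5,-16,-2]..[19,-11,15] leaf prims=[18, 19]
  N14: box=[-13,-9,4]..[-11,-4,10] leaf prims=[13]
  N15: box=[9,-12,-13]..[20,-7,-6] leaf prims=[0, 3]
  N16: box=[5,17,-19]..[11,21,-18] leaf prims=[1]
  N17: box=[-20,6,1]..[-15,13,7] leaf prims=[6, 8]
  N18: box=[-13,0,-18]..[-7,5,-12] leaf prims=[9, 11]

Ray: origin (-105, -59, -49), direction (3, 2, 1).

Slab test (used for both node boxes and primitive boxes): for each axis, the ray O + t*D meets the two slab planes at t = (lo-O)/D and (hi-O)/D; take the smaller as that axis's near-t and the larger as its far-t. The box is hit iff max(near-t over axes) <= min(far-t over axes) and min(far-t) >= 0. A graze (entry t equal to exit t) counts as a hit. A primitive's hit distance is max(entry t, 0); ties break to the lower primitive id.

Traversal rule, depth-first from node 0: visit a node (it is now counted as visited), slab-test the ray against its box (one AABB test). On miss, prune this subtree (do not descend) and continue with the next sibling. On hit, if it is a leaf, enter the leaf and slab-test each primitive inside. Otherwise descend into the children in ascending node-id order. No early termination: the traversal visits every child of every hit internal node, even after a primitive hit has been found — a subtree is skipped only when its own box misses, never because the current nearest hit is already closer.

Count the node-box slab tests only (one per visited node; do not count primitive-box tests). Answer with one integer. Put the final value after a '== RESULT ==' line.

Walk:
N0 x:[85/3,125/3] y:[39/2,40] z:[29,66] -> hit [29,40], descend [2, 3, 8, 11]
  N2 x:[85/3,98/3] y:[28,36] z:[31,56] -> hit [31,98/3], descend [7, 17, 18]
    N7 x:[89/3,92/3] y:[28,61/2] z:[46,47] -> miss, prune
    N17 x:[85/3,30] y:[65/2,36] z:[50,56] -> miss, prune
    N18 x:[92/3,98/3] y:[59/2,32] z:[31,37] -> hit [31,32] leaf, test {P9@t=31, P11@t=32}
  N3 x:[92/3,124/3] y:[43/2,57/2] z:[47,64] -> miss, prune
  N8 x:[33,125/3] y:[39/2,55/2] z:[29,44] -> miss, prune
  N11 x:[31,41] y:[53/2,40] z:[30,66] -> hit [31,40], descend [1, 4, 6, 16]
    N1 x:[103/3,119/3] y:[28,63/2] z:[62,66] -> miss, prune
    N4 x:[31,98/3] y:[29,31] z:[57,61] -> miss, prune
    N6 x:[39,41] y:[53/2,36] z:[52,59] -> miss, prune
    N16 x:[110/3,116/3] y:[38,40] z:[30,31] -> miss, prune

order=[0, 2, 7, 17, 18, 3, 8, 11, 1, 4, 6, 16]  |boxes|=12  |leaves|=1  hit=P9

== RESULT ==
12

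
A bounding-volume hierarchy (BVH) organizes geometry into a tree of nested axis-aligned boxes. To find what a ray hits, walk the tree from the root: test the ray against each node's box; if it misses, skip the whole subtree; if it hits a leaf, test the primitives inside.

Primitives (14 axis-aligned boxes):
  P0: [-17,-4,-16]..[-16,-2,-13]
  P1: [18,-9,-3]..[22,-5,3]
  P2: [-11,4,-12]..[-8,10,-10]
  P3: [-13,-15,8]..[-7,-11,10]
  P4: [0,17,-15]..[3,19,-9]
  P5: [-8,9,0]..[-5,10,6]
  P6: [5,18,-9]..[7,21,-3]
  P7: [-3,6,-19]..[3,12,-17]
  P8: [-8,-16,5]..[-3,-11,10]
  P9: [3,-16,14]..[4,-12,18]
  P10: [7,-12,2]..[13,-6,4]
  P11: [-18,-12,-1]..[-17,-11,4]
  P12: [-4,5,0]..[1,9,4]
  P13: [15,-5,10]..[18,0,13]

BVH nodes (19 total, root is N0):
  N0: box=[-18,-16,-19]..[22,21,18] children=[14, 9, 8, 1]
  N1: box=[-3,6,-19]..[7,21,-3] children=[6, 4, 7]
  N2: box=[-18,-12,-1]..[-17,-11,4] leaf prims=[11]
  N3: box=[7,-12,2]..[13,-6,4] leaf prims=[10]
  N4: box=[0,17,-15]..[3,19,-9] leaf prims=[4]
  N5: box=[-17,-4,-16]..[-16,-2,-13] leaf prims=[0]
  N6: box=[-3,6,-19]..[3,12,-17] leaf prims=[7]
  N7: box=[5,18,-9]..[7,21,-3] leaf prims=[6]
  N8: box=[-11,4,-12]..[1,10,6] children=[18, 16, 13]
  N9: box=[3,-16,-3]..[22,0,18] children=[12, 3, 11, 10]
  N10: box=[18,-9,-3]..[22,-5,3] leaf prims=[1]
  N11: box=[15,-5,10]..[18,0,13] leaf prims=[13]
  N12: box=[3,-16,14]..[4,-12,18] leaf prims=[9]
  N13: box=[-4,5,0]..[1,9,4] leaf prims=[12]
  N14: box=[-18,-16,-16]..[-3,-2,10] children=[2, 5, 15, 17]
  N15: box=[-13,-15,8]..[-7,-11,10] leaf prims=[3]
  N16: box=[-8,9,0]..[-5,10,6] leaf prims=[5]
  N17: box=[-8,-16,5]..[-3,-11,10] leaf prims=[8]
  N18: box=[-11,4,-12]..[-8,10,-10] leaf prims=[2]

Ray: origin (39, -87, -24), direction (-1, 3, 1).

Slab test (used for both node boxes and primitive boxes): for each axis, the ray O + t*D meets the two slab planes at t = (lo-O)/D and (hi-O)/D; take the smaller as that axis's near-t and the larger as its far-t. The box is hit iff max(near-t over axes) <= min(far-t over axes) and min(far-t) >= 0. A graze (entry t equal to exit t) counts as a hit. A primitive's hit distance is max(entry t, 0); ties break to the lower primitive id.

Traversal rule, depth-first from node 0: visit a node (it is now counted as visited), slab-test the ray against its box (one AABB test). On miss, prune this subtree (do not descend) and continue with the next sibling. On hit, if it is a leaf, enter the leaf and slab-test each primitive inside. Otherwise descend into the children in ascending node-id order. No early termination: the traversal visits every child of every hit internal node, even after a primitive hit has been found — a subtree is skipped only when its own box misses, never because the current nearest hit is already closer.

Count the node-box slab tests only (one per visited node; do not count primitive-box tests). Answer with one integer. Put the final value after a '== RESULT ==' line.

Trace the traversal:
N0 x:[17,57] y:[71/3,36] z:[5,42] -> hit [71/3,36], descend [1, 8, 9, 14]
  N1 x:[32,42] y:[31,36] z:[5,21] -> miss, prune
  N8 x:[38,50] y:[91/3,97/3] z:[12,30] -> miss, prune
  N9 x:[17,36] y:[71/3,29] z:[21,42] -> hit [71/3,29], descend [3, 10, 11, 12]
    N3 x:[26,32] y:[25,27] z:[26,28] -> hit [26,27] leaf, test {P10@t=26}
    N10 x:[17,21] y:[26,82/3] z:[21,27] -> miss, prune
    N11 x:[21,24] y:[82/3,29] z:[34,37] -> miss, prune
    N12 x:[35,36] y:[71/3,25] z:[38,42] -> miss, prune
  N14 x:[42,57] y:[71/3,85/3] z:[8,34] -> miss, prune

9 AABB tests over nodes [0, 1, 8, 9, 3, 10, 11, 12, 14]; 1 leaf entered; closest P10.

== RESULT ==
9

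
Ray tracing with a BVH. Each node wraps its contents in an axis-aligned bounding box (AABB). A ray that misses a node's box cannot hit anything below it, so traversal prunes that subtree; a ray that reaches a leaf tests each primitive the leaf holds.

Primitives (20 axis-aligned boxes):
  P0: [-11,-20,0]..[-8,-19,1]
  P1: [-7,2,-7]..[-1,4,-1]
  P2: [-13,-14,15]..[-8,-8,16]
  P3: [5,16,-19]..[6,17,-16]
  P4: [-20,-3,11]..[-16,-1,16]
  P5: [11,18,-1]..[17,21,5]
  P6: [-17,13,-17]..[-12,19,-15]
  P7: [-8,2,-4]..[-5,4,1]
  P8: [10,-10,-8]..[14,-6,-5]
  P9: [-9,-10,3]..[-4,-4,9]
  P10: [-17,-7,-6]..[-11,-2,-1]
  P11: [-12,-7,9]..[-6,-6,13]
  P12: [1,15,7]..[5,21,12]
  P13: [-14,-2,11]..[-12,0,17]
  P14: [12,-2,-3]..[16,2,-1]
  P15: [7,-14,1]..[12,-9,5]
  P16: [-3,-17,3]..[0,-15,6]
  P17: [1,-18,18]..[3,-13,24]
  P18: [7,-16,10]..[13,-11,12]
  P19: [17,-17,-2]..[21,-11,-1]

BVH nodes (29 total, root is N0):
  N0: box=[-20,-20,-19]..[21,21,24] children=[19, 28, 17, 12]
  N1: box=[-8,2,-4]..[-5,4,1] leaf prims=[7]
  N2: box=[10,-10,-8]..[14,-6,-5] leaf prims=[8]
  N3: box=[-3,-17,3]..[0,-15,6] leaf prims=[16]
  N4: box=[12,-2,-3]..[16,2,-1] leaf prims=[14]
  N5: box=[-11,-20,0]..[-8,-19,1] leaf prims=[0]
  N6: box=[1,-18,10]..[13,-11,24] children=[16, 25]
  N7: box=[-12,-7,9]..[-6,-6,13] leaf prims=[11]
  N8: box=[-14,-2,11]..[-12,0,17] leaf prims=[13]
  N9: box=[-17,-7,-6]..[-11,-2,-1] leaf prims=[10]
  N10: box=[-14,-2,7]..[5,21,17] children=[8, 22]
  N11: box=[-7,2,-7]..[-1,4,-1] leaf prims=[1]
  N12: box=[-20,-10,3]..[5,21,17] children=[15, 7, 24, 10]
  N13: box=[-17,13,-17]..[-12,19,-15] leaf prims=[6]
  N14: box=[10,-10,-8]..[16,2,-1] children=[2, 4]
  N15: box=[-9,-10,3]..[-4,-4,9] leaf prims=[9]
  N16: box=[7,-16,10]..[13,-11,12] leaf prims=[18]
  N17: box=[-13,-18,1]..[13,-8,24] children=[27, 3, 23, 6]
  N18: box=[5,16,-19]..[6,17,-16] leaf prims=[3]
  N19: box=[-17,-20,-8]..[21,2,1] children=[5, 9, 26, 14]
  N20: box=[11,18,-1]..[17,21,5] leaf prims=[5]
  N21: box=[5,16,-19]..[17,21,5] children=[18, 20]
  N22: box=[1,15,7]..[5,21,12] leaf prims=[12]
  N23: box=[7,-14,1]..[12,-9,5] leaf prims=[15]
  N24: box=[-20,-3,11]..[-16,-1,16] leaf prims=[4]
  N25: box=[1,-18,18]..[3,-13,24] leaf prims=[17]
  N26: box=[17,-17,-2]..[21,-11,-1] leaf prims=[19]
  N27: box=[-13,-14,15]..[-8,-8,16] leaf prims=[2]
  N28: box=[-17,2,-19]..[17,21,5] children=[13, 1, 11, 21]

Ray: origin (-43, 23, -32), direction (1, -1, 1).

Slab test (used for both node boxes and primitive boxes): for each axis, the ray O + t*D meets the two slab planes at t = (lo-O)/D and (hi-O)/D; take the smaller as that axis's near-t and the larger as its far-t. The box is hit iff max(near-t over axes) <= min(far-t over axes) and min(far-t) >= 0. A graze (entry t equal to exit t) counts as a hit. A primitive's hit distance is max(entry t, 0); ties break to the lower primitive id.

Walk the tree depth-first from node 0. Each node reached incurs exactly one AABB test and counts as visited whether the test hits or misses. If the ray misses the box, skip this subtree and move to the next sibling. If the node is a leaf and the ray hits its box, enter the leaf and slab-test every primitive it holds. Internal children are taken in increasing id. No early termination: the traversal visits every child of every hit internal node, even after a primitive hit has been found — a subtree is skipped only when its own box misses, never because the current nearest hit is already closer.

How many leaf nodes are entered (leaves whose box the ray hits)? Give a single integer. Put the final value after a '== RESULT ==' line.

Trace the traversal:
N0 x:[23,64] y:[2,43] z:[13,56] -> hit [23,43], descend [12, 17, 19, 28]
  N12 x:[23,48] y:[2,33] z:[35,49] -> miss, prune
  N17 x:[30,56] y:[31,41] z:[33,56] -> hit [33,41], descend [3, 6, 23, 27]
    N3 x:[40,43] y:[38,40] z:[35,38] -> miss, prune
    N6 x:[44,56] y:[34,41] z:[42,56] -> miss, prune
    N23 x:[50,55] y:[32,37] z:[33,37] -> miss, prune
    N27 x:[30,35] y:[31,37] z:[47,48] -> miss, prune
  N19 x:[26,64] y:[21,43] z:[24,33] -> hit [26,33], descend [5, 9, 14, 26]
    N5 x:[32,35] y:[42,43] z:[32,33] -> miss, prune
    N9 x:[26,32] y:[25,30] z:[26,31] -> hit [26,30] leaf, test {P10@t=26}
    N14 x:[53,59] y:[21,33] z:[24,31] -> miss, prune
    N26 x:[60,64] y:[34,40] z:[30,31] -> miss, prune
  N28 x:[26,60] y:[2,21] z:[13,37] -> miss, prune

Summary -> nodes [0, 12, 17, 3, 6, 23, 27, 19, 5, 9, 14, 26, 28]; box-tests=13; leaf-entries=1; first=P10

== RESULT ==
1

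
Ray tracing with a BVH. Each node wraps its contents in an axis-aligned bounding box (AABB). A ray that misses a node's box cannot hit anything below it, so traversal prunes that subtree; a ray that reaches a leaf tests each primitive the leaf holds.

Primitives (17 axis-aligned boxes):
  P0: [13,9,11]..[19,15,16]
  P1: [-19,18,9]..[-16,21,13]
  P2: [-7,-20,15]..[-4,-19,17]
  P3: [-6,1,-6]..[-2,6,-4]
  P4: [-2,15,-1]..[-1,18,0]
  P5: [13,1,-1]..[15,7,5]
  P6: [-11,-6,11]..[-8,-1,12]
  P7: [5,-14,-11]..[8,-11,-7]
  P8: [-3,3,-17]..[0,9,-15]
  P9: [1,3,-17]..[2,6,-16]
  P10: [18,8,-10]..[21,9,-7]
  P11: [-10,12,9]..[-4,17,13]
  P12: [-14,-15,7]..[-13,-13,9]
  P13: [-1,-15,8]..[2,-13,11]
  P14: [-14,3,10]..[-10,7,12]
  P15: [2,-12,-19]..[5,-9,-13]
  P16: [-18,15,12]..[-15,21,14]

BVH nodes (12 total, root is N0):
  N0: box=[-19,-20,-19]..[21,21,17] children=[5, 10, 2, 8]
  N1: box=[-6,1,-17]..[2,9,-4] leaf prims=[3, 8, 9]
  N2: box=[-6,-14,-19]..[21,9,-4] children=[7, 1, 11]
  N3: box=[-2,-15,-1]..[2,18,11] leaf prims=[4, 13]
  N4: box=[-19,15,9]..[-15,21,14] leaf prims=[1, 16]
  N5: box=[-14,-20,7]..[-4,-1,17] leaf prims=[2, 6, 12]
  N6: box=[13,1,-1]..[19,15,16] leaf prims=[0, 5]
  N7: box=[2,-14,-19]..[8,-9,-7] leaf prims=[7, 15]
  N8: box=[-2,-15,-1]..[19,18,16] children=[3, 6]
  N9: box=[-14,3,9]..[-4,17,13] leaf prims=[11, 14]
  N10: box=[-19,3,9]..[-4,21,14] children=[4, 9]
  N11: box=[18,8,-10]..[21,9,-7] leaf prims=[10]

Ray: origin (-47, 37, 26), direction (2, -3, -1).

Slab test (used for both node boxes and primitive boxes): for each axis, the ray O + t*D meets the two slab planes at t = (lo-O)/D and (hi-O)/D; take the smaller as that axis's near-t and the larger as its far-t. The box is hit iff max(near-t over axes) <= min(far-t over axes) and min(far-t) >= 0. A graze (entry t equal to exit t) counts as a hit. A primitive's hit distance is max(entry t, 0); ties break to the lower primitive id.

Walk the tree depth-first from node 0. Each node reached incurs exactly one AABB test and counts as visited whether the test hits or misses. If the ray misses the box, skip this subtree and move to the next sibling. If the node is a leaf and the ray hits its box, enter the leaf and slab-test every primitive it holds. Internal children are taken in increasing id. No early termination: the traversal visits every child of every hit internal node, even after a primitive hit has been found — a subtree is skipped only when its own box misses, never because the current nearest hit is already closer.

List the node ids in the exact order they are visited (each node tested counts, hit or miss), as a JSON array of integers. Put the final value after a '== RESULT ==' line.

Walk:
N0 x:[14,34] y:[16/3,19] z:[9,45] -> hit [14,19], descend [2, 5, 8, 10]
  N2 x:[41/2,34] y:[28/3,17] z:[30,45] -> miss, prune
  N5 x:[33/2,43/2] y:[38/3,19] z:[9,19] -> hit [33/2,19] leaf, test {P2(miss), P6(miss), P12@t=17}
  N8 x:[45/2,33] y:[19/3,52/3] z:[10,27] -> miss, prune
  N10 x:[14,43/2] y:[16/3,34/3] z:[12,17] -> miss, prune

Visited [0, 2, 5, 8, 10]. Tests: 5 box, 1 leaf. Nearest: P12.

== RESULT ==
[0, 2, 5, 8, 10]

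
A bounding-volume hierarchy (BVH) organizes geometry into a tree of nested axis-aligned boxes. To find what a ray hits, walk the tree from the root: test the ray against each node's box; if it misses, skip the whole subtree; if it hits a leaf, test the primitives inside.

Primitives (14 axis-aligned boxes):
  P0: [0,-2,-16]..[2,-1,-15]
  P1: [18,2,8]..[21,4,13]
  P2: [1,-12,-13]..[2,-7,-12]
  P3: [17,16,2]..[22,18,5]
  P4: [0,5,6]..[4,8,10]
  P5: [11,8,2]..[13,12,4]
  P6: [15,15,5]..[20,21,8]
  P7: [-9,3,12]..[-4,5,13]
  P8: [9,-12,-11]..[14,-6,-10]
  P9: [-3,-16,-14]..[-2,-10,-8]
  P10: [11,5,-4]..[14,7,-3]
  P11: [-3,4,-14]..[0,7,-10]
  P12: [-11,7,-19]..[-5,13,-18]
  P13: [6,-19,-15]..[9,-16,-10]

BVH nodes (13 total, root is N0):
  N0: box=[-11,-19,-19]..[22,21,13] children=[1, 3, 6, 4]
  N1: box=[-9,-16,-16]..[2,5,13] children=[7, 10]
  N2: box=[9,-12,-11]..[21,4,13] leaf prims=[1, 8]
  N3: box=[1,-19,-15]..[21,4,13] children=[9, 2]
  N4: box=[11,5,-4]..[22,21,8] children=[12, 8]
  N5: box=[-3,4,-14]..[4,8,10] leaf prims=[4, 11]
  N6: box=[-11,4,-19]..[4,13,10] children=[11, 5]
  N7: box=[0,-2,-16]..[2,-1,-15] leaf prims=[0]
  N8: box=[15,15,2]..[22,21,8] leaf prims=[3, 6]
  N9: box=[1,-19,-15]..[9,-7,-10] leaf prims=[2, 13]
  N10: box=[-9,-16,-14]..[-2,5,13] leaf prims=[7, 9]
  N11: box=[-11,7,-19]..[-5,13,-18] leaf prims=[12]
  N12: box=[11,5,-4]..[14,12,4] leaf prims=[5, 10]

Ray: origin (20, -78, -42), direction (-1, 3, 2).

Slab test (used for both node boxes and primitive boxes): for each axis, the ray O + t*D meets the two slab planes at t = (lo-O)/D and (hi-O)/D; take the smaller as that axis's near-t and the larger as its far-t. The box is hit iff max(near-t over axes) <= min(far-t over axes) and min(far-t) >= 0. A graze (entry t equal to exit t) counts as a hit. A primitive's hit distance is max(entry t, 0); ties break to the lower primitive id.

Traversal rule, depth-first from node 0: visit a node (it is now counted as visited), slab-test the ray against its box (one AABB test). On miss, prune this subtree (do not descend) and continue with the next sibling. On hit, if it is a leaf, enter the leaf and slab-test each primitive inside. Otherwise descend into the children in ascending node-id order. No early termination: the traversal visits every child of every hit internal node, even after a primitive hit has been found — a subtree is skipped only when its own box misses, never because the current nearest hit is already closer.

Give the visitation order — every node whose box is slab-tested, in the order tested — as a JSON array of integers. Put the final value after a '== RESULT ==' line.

Trace the traversal:
N0 x:[-2,31] y:[59/3,33] z:[23/2,55/2] -> hit [59/3,55/2], descend [1, 3, 4, 6]
  N1 x:[18,29] y:[62/3,83/3] z:[13,55/2] -> hit [62/3,55/2], descend [7, 10]
    N7 x:[18,20] y:[76/3,77/3] z:[13,27/2] -> miss, prune
    N10 x:[22,29] y:[62/3,83/3] z:[14,55/2] -> hit [22,55/2] leaf, test {P7@t=27, P9(miss)}
  N3 x:[-1,19] y:[59/3,82/3] z:[27/2,55/2] -> miss, prune
  N4 x:[-2,9] y:[83/3,33] z:[19,25] -> miss, prune
  N6 x:[16,31] y:[82/3,91/3] z:[23/2,26] -> miss, prune

Summary -> nodes [0, 1, 7, 10, 3, 4, 6]; box-tests=7; leaf-entries=1; first=P7

== RESULT ==
[0, 1, 7, 10, 3, 4, 6]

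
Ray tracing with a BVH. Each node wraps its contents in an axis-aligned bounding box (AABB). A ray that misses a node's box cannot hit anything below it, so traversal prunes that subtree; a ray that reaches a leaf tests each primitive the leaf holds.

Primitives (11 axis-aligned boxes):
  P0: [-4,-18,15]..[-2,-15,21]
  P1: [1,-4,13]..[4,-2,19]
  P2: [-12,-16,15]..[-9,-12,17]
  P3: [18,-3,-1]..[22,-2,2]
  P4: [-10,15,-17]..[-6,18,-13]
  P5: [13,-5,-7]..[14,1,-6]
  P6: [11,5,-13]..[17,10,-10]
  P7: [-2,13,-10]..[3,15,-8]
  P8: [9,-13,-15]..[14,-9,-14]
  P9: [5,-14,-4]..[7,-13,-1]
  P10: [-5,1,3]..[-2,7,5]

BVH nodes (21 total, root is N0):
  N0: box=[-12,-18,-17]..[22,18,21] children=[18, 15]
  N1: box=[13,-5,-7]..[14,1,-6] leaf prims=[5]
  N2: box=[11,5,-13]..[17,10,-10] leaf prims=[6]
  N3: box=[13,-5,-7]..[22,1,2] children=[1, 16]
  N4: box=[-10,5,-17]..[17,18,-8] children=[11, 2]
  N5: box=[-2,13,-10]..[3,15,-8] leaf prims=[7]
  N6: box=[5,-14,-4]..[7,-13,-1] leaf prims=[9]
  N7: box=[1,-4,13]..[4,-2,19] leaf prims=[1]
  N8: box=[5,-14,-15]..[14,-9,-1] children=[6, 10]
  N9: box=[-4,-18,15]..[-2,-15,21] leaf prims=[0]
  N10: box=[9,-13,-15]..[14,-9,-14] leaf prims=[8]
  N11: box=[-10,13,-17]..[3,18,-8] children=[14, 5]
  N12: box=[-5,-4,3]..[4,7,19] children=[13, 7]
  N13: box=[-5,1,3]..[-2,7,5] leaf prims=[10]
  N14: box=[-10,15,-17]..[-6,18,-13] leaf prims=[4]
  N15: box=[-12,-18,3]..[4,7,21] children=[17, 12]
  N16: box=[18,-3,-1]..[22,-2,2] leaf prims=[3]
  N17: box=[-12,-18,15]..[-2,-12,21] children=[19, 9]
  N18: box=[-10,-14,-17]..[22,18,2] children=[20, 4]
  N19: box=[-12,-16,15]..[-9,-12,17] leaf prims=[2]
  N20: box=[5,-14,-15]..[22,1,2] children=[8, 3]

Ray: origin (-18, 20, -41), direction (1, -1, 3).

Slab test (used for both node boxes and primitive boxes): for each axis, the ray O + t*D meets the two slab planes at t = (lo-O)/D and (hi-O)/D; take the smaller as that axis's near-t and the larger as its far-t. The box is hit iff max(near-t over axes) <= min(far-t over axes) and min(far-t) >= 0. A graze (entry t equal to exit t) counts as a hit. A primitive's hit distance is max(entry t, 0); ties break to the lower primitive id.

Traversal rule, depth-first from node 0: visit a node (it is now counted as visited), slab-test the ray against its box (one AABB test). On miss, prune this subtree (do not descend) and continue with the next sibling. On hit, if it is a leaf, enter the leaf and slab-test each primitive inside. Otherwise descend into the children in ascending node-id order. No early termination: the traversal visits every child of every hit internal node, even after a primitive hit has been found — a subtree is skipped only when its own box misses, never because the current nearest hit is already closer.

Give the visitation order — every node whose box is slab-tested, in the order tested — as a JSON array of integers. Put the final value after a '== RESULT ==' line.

Traverse from the root:
N0 x:[6,40] y:[2,38] z:[8,62/3] -> hit [8,62/3], descend [15, 18]
  N15 x:[6,22] y:[13,38] z:[44/3,62/3] -> hit [44/3,62/3], descend [12, 17]
    N12 x:[13,22] y:[13,24] z:[44/3,20] -> hit [44/3,20], descend [7, 13]
      N7 x:[19,22] y:[22,24] z:[18,20] -> miss, prune
      N13 x:[13,16] y:[13,19] z:[44/3,46/3] -> hit [44/3,46/3] leaf, test {P10@t=44/3}
    N17 x:[6,16] y:[32,38] z:[56/3,62/3] -> miss, prune
  N18 x:[8,40] y:[2,34] z:[8,43/3] -> hit [8,43/3], descend [4, 20]
    N4 x:[8,35] y:[2,15] z:[8,11] -> hit [8,11], descend [2, 11]
      N2 x:[29,35] y:[10,15] z:[28/3,31/3] -> miss, prune
      N11 x:[8,21] y:[2,7] z:[8,11] -> miss, prune
    N20 x:[23,40] y:[19,34] z:[26/3,43/3] -> miss, prune

order=[0, 15, 12, 7, 13, 17, 18, 4, 2, 11, 20]  |boxes|=11  |leaves|=1  hit=P10

== RESULT ==
[0, 15, 12, 7, 13, 17, 18, 4, 2, 11, 20]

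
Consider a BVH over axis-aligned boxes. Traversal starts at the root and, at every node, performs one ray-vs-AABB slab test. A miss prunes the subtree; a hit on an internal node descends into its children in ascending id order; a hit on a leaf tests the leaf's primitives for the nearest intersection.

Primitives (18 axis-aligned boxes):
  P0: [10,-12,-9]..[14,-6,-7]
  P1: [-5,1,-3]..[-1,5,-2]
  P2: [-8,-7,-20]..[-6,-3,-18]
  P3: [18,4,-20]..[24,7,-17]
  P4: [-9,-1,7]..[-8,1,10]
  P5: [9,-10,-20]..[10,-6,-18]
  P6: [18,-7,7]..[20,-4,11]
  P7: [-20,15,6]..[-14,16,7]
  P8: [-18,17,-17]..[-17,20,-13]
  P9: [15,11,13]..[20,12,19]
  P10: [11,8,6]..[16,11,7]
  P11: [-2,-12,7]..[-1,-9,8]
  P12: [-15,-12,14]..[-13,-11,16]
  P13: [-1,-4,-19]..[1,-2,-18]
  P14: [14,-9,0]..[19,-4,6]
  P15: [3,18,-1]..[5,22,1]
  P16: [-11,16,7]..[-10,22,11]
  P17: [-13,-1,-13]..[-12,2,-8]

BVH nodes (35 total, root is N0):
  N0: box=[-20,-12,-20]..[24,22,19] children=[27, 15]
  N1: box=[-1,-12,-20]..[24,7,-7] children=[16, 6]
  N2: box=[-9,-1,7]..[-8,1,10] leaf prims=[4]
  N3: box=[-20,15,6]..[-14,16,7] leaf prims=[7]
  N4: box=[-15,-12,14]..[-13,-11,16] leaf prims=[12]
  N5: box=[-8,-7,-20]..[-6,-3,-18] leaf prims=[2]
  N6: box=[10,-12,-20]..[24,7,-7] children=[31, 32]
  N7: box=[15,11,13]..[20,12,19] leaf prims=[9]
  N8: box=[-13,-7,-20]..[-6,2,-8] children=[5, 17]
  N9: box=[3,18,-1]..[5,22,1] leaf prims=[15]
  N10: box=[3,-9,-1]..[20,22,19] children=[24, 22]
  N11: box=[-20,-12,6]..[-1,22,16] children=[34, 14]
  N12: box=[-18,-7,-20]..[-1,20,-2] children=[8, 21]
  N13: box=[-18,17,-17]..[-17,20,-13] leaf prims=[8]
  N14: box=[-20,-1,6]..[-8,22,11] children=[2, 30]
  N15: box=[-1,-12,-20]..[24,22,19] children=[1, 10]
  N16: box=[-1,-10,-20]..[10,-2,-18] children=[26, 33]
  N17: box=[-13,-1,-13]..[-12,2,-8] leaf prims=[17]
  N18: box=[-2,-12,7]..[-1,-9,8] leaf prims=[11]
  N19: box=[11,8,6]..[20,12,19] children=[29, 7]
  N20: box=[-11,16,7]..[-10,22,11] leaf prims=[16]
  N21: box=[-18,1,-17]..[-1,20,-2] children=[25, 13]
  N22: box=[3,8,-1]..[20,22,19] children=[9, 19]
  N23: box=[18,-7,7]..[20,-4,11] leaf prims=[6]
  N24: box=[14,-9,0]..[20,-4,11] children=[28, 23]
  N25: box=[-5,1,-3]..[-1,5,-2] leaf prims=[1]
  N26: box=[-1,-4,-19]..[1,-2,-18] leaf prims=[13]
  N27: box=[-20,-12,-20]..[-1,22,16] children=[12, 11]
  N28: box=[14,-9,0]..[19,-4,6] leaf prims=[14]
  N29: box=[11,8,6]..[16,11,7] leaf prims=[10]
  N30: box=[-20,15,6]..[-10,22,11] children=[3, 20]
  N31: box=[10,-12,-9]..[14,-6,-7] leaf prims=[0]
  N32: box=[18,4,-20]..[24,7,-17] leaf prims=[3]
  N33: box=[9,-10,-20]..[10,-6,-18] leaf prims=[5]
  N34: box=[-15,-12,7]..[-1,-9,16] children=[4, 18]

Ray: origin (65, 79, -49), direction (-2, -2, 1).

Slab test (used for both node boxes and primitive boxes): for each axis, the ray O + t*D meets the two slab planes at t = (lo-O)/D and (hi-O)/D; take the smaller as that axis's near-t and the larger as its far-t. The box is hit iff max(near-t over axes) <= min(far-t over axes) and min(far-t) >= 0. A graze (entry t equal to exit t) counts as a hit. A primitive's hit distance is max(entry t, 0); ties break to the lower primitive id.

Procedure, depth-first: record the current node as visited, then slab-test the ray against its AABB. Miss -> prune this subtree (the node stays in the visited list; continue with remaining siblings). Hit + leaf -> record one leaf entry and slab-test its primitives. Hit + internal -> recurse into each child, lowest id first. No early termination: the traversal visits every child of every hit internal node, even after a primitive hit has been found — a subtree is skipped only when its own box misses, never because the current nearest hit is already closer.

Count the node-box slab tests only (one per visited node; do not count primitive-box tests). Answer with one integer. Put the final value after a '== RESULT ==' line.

Traverse from the root:
N0 x:[41/2,85/2] y:[57/2,91/2] z:[29,68] -> hit [29,85/2], descend [15, 27]
  N15 x:[41/2,33] y:[57/2,91/2] z:[29,68] -> hit [29,33], descend [1, 10]
    N1 x:[41/2,33] y:[36,91/2] z:[29,42] -> miss, prune
    N10 x:[45/2,31] y:[57/2,44] z:[48,68] -> miss, prune
  N27 x:[33,85/2] y:[57/2,91/2] z:[29,65] -> hit [33,85/2], descend [11, 12]
    N11 x:[33,85/2] y:[57/2,91/2] z:[55,65] -> miss, prune
    N12 x:[33,83/2] y:[59/2,43] z:[29,47] -> hit [33,83/2], descend [8, 21]
      N8 x:[71/2,39] y:[77/2,43] z:[29,41] -> hit [77/2,39], descend [5, 17]
        N5 x:[71/2,73/2] y:[41,43] z:[29,31] -> miss, prune
        N17 x:[77/2,39] y:[77/2,40] z:[36,41] -> hit [77/2,39] leaf, test {P17@t=77/2}
      N21 x:[33,83/2] y:[59/2,39] z:[32,47] -> hit [33,39], descend [13, 25]
        N13 x:[41,83/2] y:[59/2,31] z:[32,36] -> miss, prune
        N25 x:[33,35] y:[37,39] z:[46,47] -> miss, prune

Summary -> nodes [0, 15, 1, 10, 27, 11, 12, 8, 5, 17, 21, 13, 25]; box-tests=13; leaf-entries=1; first=P17

== RESULT ==
13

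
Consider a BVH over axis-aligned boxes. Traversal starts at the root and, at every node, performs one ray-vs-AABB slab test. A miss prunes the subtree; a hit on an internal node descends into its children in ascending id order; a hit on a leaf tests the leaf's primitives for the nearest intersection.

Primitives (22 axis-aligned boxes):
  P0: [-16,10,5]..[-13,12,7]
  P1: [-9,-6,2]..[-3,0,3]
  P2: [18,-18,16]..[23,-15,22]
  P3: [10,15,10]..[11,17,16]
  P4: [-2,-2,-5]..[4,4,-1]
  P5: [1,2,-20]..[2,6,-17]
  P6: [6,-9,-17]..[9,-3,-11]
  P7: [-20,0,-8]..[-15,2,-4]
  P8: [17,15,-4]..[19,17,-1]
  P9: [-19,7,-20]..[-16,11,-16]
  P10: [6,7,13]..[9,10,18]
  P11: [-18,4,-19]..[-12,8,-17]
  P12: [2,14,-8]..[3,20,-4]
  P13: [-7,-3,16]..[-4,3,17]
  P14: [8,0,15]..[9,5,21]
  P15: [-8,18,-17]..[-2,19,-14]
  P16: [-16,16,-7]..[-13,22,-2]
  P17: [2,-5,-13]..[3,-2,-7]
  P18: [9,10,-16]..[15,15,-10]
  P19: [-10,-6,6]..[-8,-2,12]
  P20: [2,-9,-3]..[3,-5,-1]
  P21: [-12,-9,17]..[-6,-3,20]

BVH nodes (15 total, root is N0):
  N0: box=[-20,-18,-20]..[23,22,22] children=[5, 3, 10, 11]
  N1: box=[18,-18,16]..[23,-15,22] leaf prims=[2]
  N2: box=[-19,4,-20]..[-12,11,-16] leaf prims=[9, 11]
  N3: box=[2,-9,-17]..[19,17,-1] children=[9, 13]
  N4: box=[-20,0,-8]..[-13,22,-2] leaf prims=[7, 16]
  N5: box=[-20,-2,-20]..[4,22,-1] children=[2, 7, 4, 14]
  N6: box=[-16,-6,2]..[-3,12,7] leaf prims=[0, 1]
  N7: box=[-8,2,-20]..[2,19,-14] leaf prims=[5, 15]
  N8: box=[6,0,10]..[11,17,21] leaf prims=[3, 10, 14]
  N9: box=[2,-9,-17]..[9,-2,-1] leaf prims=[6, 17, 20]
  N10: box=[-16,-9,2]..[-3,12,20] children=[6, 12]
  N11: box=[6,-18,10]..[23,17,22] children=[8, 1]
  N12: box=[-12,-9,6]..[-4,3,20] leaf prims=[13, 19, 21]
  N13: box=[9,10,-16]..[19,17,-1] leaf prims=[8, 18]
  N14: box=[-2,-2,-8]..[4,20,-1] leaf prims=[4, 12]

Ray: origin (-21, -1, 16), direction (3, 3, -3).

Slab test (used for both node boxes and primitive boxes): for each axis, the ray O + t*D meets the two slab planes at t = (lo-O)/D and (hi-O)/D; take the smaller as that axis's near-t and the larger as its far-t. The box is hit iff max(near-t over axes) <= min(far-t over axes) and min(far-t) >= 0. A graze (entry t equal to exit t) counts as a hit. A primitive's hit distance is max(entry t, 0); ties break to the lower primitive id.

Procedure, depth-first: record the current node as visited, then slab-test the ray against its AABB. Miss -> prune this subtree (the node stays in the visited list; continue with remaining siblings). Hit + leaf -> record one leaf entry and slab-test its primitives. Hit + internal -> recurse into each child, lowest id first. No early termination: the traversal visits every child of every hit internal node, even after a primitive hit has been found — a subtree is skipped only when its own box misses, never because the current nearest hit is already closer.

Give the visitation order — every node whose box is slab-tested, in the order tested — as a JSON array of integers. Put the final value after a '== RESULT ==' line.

Traverse from the root:
N0 x:[1/3,44/3] y:[-17/3,23/3] z:[-2,12] -> hit [1/3,23/3], descend [3, 5, 10, 11]
  N3 x:[23/3,40/3] y:[-8/3,6] z:[17/3,11] -> miss, prune
  N5 x:[1/3,25/3] y:[-1/3,23/3] z:[17/3,12] -> hit [17/3,23/3], descend [2, 4, 7, 14]
    N2 x:[2/3,3] y:[5/3,4] z:[32/3,12] -> miss, prune
    N4 x:[1/3,8/3] y:[1/3,23/3] z:[6,8] -> miss, prune
    N7 x:[13/3,23/3] y:[1,20/3] z:[10,12] -> miss, prune
    N14 x:[19/3,25/3] y:[-1/3,7] z:[17/3,8] -> hit [19/3,7] leaf, test {P4(miss), P12(miss)}
  N10 x:[5/3,6] y:[-8/3,13/3] z:[-4/3,14/3] -> hit [5/3,13/3], descend [6, 12]
    N6 x:[5/3,6] y:[-5/3,13/3] z:[3,14/3] -> hit [3,13/3] leaf, test {P0(miss), P1(miss)}
    N12 x:[3,17/3] y:[-8/3,4/3] z:[-4/3,10/3] -> miss, prune
  N11 x:[9,44/3] y:[-17/3,6] z:[-2,2] -> miss, prune

11 AABB tests over nodes [0, 3, 5, 2, 4, 7, 14, 10, 6, 12, 11]; 2 leaves entered; closest miss.

== RESULT ==
[0, 3, 5, 2, 4, 7, 14, 10, 6, 12, 11]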